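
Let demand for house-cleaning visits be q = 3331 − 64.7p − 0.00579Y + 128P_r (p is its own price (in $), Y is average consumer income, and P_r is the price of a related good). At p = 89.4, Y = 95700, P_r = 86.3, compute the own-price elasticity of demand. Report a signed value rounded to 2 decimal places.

At the given values, q = 3331 − 64.7(89.4) − 0.00579(95700) + 128(86.3) = 8039.117.
∂q/∂p = −64.7.
E = (-64.7) × (89.4/8039.117) = -0.7195…

-0.72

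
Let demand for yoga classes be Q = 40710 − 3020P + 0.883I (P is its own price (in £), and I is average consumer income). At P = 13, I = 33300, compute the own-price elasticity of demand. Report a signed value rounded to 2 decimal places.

-1.27

At the given values, Q = 40710 − 3020(13) + 0.883(33300) = 30853.9.
∂Q/∂P = −3020.
E = (-3020) × (13/30853.9) = -1.2724…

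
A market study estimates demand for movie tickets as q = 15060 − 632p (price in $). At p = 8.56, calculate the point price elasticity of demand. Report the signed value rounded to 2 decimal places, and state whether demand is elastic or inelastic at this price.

dq/dp = −632. At p = 8.56, q = 15060 − 632(8.56) = 9650.08.
Ed = (dq/dp)·(p/q) = −632 × (8.56/9650.08) = -0.5606…
|Ed| = 0.56 < 1, so demand is inelastic.

-0.56; inelastic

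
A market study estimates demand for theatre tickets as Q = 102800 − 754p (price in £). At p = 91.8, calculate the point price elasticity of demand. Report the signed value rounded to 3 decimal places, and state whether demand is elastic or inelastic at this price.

dQ/dp = −754. At p = 91.8, Q = 102800 − 754(91.8) = 33582.8.
Ed = (dQ/dp)·(p/Q) = −754 × (91.8/33582.8) = -2.06109…
|Ed| = 2.061 > 1, so demand is elastic.

-2.061; elastic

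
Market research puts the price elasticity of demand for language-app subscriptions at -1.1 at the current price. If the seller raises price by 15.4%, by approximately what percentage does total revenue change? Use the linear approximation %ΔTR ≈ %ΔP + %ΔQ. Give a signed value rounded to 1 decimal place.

%ΔQ ≈ Ed × %ΔP = (-1.1) × (+15.4%) = -16.9400%
%ΔTR ≈ %ΔP + %ΔQ = (+15.4%) + (-16.9400%) = -1.5400%

-1.5%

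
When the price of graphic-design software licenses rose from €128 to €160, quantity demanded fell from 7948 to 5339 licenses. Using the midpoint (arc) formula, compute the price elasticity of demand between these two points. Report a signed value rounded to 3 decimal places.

%ΔQ = (5339 − 7948) / [(7948 + 5339)/2] = -2609/6643.5 = -0.392714…
%ΔP = (160 − 128) / [(128 + 160)/2] = 32/144 = 0.222222…
Arc Ed = %ΔQ / %ΔP = (-2609/6643.5) / (32/144) = -1.76721…

-1.767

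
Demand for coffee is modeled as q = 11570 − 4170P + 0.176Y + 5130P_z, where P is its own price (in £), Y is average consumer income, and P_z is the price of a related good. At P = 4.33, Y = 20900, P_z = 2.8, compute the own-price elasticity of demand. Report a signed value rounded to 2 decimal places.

At the given values, q = 11570 − 4170(4.33) + 0.176(20900) + 5130(2.8) = 11556.3.
∂q/∂P = −4170.
E = (-4170) × (4.33/11556.3) = -1.5624…

-1.56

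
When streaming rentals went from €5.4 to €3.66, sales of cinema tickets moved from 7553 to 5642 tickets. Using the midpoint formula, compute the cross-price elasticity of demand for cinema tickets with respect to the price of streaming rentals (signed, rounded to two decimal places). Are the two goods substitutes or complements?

0.75; substitutes

%ΔQ_{cinema tickets} = (5642 − 7553)/avg = -1911/6597.5 = -0.289655…
%ΔP_{streaming rentals} = (3.66 − 5.4)/avg = -1.74/4.53 = -0.384105…
E_cross = (-1911/6597.5) / (-1.74/4.53) = 0.7541…
E_cross > 0 ⇒ the goods are substitutes.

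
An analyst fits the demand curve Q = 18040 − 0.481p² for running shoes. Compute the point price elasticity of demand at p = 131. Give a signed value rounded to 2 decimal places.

dQ/dp = −2·0.481·p = -126.022. At p = 131, Q = 9785.559.
Ed = (dQ/dp)·(p/Q) = (-126.022) × (131/9785.559) = -1.6870…

-1.69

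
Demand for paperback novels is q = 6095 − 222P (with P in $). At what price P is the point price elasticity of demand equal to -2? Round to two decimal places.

Ed = −222P/(6095 − 222P). Set this equal to -2:
222P = 2·(6095 − 222P) ⇒ 222P(1 + 2) = 2·6095
P = 2·6095 / (222·3) = 18.3033…

18.30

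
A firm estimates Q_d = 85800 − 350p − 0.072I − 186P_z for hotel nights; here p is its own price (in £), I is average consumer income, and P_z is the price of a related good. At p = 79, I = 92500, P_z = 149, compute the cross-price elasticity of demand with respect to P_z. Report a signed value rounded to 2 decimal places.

At the given values, Q_d = 85800 − 350(79) − 0.072(92500) − 186(149) = 23776.
∂Q_d/∂P_z = -186.
E = (-186) × (149/23776) = -1.1656…

-1.17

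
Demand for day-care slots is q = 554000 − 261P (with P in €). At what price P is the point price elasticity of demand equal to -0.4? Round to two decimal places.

Ed = −261P/(554000 − 261P). Set this equal to -0.4:
261P = 0.4·(554000 − 261P) ⇒ 261P(1 + 0.4) = 0.4·554000
P = 0.4·554000 / (261·1.4) = 606.4586…

606.46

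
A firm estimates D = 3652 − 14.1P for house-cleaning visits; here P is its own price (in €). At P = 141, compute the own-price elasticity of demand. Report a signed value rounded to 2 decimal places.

At the given values, D = 3652 − 14.1(141) = 1663.9.
∂D/∂P = −14.1.
E = (-14.1) × (141/1663.9) = -1.1948…

-1.19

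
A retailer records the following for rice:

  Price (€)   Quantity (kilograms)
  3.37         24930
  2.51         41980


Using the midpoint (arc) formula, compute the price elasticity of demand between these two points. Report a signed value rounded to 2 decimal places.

%ΔQ = (41980 − 24930) / [(24930 + 41980)/2] = 17050/33455 = 0.509639…
%ΔP = (2.51 − 3.37) / [(3.37 + 2.51)/2] = -0.86/2.94 = -0.292517…
Arc Ed = %ΔQ / %ΔP = (17050/33455) / (-0.86/2.94) = -1.7422…

-1.74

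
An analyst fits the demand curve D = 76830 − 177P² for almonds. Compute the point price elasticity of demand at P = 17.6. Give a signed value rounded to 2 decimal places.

-4.98

dD/dP = −2·177·P = -6230.4. At P = 17.6, D = 22002.48.
Ed = (dD/dP)·(P/D) = (-6230.4) × (17.6/22002.48) = -4.9837…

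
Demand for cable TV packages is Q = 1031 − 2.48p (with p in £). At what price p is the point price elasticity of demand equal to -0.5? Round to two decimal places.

138.58

Ed = −2.48p/(1031 − 2.48p). Set this equal to -0.5:
2.48p = 0.5·(1031 − 2.48p) ⇒ 2.48p(1 + 0.5) = 0.5·1031
p = 0.5·1031 / (2.48·1.5) = 138.5752…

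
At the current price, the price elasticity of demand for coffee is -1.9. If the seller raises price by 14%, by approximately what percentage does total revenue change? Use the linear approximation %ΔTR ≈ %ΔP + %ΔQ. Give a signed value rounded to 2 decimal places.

%ΔQ ≈ Ed × %ΔP = (-1.9) × (+14%) = -26.6000%
%ΔTR ≈ %ΔP + %ΔQ = (+14%) + (-26.6000%) = -12.6000%

-12.60%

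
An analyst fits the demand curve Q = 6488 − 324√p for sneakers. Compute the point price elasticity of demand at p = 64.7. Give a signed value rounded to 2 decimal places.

dQ/dp = −324/(2√p) = -20.1402. At p = 64.7, Q = 3881.86.
Ed = (dQ/dp)·(p/Q) = (-20.1402) × (64.7/3881.86) = -0.3356…

-0.34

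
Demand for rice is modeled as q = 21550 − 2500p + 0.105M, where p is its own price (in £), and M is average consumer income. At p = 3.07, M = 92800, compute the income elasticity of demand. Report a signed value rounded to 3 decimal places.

0.413

At the given values, q = 21550 − 2500(3.07) + 0.105(92800) = 23619.
∂q/∂M = 0.105.
E = (0.105) × (92800/23619) = 0.41254…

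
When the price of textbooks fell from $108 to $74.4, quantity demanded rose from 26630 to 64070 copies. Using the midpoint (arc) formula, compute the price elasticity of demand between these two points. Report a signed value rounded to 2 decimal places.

-2.24

%ΔQ = (64070 − 26630) / [(26630 + 64070)/2] = 37440/45350 = 0.825578…
%ΔP = (74.4 − 108) / [(108 + 74.4)/2] = -33.6/91.2 = -0.368421…
Arc Ed = %ΔQ / %ΔP = (37440/45350) / (-33.6/91.2) = -2.2408…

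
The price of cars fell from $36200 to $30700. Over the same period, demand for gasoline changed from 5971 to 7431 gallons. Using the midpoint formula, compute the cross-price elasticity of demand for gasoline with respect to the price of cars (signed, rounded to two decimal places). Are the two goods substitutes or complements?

-1.33; complements

%ΔQ_{gasoline} = (7431 − 5971)/avg = 1460/6701 = 0.217877…
%ΔP_{cars} = (30700 − 36200)/avg = -5500/33450 = -0.164424…
E_cross = (1460/6701) / (-5500/33450) = -1.3250…
E_cross < 0 ⇒ the goods are complements.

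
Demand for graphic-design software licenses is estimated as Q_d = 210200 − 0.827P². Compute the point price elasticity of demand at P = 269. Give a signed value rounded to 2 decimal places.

dQ_d/dP = −2·0.827·P = -444.926. At P = 269, Q_d = 150357.453.
Ed = (dQ_d/dP)·(P/Q_d) = (-444.926) × (269/150357.453) = -0.7960…

-0.80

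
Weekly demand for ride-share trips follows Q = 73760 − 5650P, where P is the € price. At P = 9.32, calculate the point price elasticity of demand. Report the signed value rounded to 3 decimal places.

dQ/dP = −5650. At P = 9.32, Q = 73760 − 5650(9.32) = 21102.
Ed = (dQ/dP)·(P/Q) = −5650 × (9.32/21102) = -2.49540…

-2.495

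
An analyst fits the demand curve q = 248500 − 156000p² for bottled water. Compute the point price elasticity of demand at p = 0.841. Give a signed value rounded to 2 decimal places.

dq/dp = −2·156000·p = -262392. At p = 0.841, q = 138164.164.
Ed = (dq/dp)·(p/q) = (-262392) × (0.841/138164.164) = -1.5971…

-1.60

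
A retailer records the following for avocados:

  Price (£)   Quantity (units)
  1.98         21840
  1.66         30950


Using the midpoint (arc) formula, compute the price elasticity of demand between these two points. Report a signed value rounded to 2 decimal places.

%ΔQ = (30950 − 21840) / [(21840 + 30950)/2] = 9110/26395 = 0.345141…
%ΔP = (1.66 − 1.98) / [(1.98 + 1.66)/2] = -0.32/1.82 = -0.175824…
Arc Ed = %ΔQ / %ΔP = (9110/26395) / (-0.32/1.82) = -1.9629…

-1.96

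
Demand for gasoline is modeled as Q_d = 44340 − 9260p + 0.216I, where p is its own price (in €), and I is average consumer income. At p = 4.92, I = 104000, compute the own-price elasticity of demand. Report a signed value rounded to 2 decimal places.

At the given values, Q_d = 44340 − 9260(4.92) + 0.216(104000) = 21244.8.
∂Q_d/∂p = −9260.
E = (-9260) × (4.92/21244.8) = -2.1444…

-2.14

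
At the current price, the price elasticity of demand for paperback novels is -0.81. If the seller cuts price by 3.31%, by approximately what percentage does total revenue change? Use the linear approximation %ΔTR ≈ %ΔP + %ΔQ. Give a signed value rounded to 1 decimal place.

%ΔQ ≈ Ed × %ΔP = (-0.81) × (-3.31%) = +2.6811%
%ΔTR ≈ %ΔP + %ΔQ = (-3.31%) + (+2.6811%) = -0.6289%

-0.6%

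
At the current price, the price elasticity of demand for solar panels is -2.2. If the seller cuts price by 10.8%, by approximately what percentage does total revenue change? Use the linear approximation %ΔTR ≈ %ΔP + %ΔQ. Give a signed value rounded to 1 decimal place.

%ΔQ ≈ Ed × %ΔP = (-2.2) × (-10.8%) = +23.7600%
%ΔTR ≈ %ΔP + %ΔQ = (-10.8%) + (+23.7600%) = +12.9600%

+13.0%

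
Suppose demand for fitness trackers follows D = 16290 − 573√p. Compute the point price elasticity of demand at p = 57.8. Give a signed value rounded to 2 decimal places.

dD/dp = −573/(2√p) = -37.6843. At p = 57.8, D = 11933.7.
Ed = (dD/dp)·(p/D) = (-37.6843) × (57.8/11933.7) = -0.1825…

-0.18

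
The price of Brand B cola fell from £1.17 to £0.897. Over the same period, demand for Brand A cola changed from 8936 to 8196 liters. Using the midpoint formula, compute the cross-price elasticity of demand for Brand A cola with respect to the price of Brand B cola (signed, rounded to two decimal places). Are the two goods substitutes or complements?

%ΔQ_{Brand A cola} = (8196 − 8936)/avg = -740/8566 = -0.086388…
%ΔP_{Brand B cola} = (0.897 − 1.17)/avg = -0.273/1.0335 = -0.264150…
E_cross = (-740/8566) / (-0.273/1.0335) = 0.3270…
E_cross > 0 ⇒ the goods are substitutes.

0.33; substitutes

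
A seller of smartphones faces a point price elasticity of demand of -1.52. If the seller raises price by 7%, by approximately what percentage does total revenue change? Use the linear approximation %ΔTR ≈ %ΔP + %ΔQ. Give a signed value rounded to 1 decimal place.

-3.6%

%ΔQ ≈ Ed × %ΔP = (-1.52) × (+7%) = -10.6400%
%ΔTR ≈ %ΔP + %ΔQ = (+7%) + (-10.6400%) = -3.6400%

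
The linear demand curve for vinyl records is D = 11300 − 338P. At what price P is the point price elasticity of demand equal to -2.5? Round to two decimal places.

23.88

Ed = −338P/(11300 − 338P). Set this equal to -2.5:
338P = 2.5·(11300 − 338P) ⇒ 338P(1 + 2.5) = 2.5·11300
P = 2.5·11300 / (338·3.5) = 23.8799…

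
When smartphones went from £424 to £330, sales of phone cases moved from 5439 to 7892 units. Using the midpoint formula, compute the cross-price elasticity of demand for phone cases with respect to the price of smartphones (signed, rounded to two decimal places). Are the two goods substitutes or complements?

%ΔQ_{phone cases} = (7892 − 5439)/avg = 2453/6665.5 = 0.368014…
%ΔP_{smartphones} = (330 − 424)/avg = -94/377 = -0.249336…
E_cross = (2453/6665.5) / (-94/377) = -1.4759…
E_cross < 0 ⇒ the goods are complements.

-1.48; complements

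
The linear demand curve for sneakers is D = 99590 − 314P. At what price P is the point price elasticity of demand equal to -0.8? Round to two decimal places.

140.96

Ed = −314P/(99590 − 314P). Set this equal to -0.8:
314P = 0.8·(99590 − 314P) ⇒ 314P(1 + 0.8) = 0.8·99590
P = 0.8·99590 / (314·1.8) = 140.9624…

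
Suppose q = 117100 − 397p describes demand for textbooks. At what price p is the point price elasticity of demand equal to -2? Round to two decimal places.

196.64

Ed = −397p/(117100 − 397p). Set this equal to -2:
397p = 2·(117100 − 397p) ⇒ 397p(1 + 2) = 2·117100
p = 2·117100 / (397·3) = 196.6414…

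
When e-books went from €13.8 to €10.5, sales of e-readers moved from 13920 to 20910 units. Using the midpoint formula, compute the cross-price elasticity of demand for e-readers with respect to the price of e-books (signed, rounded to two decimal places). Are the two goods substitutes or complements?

-1.48; complements

%ΔQ_{e-readers} = (20910 − 13920)/avg = 6990/17415 = 0.401378…
%ΔP_{e-books} = (10.5 − 13.8)/avg = -3.3/12.15 = -0.271604…
E_cross = (6990/17415) / (-3.3/12.15) = -1.4778…
E_cross < 0 ⇒ the goods are complements.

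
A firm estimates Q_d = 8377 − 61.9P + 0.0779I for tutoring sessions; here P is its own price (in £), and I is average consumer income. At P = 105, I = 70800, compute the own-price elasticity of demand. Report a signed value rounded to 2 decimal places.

-0.88

At the given values, Q_d = 8377 − 61.9(105) + 0.0779(70800) = 7392.82.
∂Q_d/∂P = −61.9.
E = (-61.9) × (105/7392.82) = -0.8791…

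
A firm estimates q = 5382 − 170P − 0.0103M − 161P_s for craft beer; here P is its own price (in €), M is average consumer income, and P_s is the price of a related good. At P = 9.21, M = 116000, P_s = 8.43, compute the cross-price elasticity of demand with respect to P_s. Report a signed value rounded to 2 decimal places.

At the given values, q = 5382 − 170(9.21) − 0.0103(116000) − 161(8.43) = 1264.27.
∂q/∂P_s = -161.
E = (-161) × (8.43/1264.27) = -1.0735…

-1.07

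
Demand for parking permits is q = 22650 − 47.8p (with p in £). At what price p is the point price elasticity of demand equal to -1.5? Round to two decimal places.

284.31

Ed = −47.8p/(22650 − 47.8p). Set this equal to -1.5:
47.8p = 1.5·(22650 − 47.8p) ⇒ 47.8p(1 + 1.5) = 1.5·22650
p = 1.5·22650 / (47.8·2.5) = 284.3096…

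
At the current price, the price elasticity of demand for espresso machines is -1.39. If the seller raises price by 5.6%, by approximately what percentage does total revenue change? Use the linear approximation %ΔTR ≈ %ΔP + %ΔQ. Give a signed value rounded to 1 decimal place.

%ΔQ ≈ Ed × %ΔP = (-1.39) × (+5.6%) = -7.7840%
%ΔTR ≈ %ΔP + %ΔQ = (+5.6%) + (-7.7840%) = -2.1840%

-2.2%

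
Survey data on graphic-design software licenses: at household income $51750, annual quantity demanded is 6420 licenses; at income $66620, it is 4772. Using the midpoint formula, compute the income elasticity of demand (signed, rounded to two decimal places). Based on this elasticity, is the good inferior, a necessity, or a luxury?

%ΔQ = (4772 − 6420)/[( 6420 + 4772)/2] = -1648/5596 = -0.294496…
%ΔIncome = (66620 − 51750)/[( 51750 + 66620)/2] = 14870/59185 = 0.251246…
E_income = (-1648/5596) / (14870/59185) = -1.1721…
E_income < 0 ⇒ inferior good.

-1.17; inferior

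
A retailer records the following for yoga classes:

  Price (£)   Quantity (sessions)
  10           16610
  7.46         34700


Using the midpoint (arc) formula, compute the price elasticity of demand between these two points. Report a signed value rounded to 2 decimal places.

-2.42

%ΔQ = (34700 − 16610) / [(16610 + 34700)/2] = 18090/25655 = 0.705125…
%ΔP = (7.46 − 10) / [(10 + 7.46)/2] = -2.54/8.73 = -0.290950…
Arc Ed = %ΔQ / %ΔP = (18090/25655) / (-2.54/8.73) = -2.4235…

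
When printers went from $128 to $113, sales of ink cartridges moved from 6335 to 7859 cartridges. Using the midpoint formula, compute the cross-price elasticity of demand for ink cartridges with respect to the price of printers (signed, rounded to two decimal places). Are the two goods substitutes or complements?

-1.73; complements

%ΔQ_{ink cartridges} = (7859 − 6335)/avg = 1524/7097 = 0.214738…
%ΔP_{printers} = (113 − 128)/avg = -15/120.5 = -0.124481…
E_cross = (1524/7097) / (-15/120.5) = -1.7250…
E_cross < 0 ⇒ the goods are complements.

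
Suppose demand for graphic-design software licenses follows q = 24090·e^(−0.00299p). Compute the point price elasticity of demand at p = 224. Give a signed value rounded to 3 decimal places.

-0.670

dq/dp = −0.00299·q = -36.8668. At p = 224, q = 12330.
Ed = (dq/dp)·(p/q) = (-36.8668) × (224/12330) = -0.66976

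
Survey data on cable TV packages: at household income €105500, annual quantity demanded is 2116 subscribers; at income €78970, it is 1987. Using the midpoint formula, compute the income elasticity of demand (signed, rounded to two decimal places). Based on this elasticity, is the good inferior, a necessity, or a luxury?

%ΔQ = (1987 − 2116)/[( 2116 + 1987)/2] = -129/2051.5 = -0.062880…
%ΔIncome = (78970 − 105500)/[( 105500 + 78970)/2] = -26530/92235 = -0.287634…
E_income = (-129/2051.5) / (-26530/92235) = 0.2186…
0 < E_income < 1 ⇒ normal good, necessity.

0.22; necessity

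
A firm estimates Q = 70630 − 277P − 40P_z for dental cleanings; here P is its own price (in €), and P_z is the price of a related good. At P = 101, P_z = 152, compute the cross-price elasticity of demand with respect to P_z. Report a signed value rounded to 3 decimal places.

-0.166

At the given values, Q = 70630 − 277(101) − 40(152) = 36573.
∂Q/∂P_z = -40.
E = (-40) × (152/36573) = -0.16624…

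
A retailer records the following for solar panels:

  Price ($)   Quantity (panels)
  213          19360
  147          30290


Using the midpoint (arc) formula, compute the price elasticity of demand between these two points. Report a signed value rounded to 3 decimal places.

-1.201

%ΔQ = (30290 − 19360) / [(19360 + 30290)/2] = 10930/24825 = 0.440281…
%ΔP = (147 − 213) / [(213 + 147)/2] = -66/180 = -0.366666…
Arc Ed = %ΔQ / %ΔP = (10930/24825) / (-66/180) = -1.20076…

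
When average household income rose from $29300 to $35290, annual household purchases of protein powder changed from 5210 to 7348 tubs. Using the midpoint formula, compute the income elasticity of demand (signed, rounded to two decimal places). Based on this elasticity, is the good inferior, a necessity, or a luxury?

1.84; luxury

%ΔQ = (7348 − 5210)/[( 5210 + 7348)/2] = 2138/6279 = 0.340500…
%ΔIncome = (35290 − 29300)/[( 29300 + 35290)/2] = 5990/32295 = 0.185477…
E_income = (2138/6279) / (5990/32295) = 1.8358…
E_income > 1 ⇒ normal good, luxury.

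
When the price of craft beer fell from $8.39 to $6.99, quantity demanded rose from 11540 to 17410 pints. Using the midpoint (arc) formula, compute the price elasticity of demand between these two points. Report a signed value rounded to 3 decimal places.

-2.228

%ΔQ = (17410 − 11540) / [(11540 + 17410)/2] = 5870/14475 = 0.405526…
%ΔP = (6.99 − 8.39) / [(8.39 + 6.99)/2] = -1.4/7.69 = -0.182054…
Arc Ed = %ΔQ / %ΔP = (5870/14475) / (-1.4/7.69) = -2.22750…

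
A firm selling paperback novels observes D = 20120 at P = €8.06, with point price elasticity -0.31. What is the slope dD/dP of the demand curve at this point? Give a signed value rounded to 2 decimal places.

-773.85

Ed = (dD/dP)·(P/D) ⇒ dD/dP = Ed·D/P = (-0.31)·20120/8.06 = -773.8461…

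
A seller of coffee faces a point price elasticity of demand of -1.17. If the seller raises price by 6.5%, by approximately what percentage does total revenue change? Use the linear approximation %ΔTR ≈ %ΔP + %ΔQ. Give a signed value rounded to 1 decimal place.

-1.1%

%ΔQ ≈ Ed × %ΔP = (-1.17) × (+6.5%) = -7.6050%
%ΔTR ≈ %ΔP + %ΔQ = (+6.5%) + (-7.6050%) = -1.1050%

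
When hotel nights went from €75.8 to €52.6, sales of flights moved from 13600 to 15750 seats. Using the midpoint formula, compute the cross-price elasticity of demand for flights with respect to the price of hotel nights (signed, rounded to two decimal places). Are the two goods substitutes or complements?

%ΔQ_{flights} = (15750 − 13600)/avg = 2150/14675 = 0.146507…
%ΔP_{hotel nights} = (52.6 − 75.8)/avg = -23.2/64.2 = -0.361370…
E_cross = (2150/14675) / (-23.2/64.2) = -0.4054…
E_cross < 0 ⇒ the goods are complements.

-0.41; complements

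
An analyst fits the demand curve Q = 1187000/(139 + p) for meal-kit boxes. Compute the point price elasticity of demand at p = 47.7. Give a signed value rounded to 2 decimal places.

-0.26

dQ/dp = −1187000/(139 + p)² = -34.0535. At p = 47.7, Q = 6357.79.
Ed = (dQ/dp)·(p/Q) = (-34.0535) × (47.7/6357.79) = -0.2554…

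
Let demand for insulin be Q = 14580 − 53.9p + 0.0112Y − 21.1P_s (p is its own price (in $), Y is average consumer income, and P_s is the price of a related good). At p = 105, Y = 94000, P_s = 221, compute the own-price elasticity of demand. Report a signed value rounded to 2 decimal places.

-1.07

At the given values, Q = 14580 − 53.9(105) + 0.0112(94000) − 21.1(221) = 5310.2.
∂Q/∂p = −53.9.
E = (-53.9) × (105/5310.2) = -1.0657…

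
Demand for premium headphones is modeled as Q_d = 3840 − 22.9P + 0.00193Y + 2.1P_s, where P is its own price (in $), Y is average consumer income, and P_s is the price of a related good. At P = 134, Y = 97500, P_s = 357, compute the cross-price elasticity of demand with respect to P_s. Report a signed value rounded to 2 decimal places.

0.44

At the given values, Q_d = 3840 − 22.9(134) + 0.00193(97500) + 2.1(357) = 1709.275.
∂Q_d/∂P_s = 2.1.
E = (2.1) × (357/1709.275) = 0.4386…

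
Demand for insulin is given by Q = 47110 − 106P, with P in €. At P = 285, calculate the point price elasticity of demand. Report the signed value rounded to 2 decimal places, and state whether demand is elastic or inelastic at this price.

dQ/dP = −106. At P = 285, Q = 47110 − 106(285) = 16900.
Ed = (dQ/dP)·(P/Q) = −106 × (285/16900) = -1.7875…
|Ed| = 1.79 > 1, so demand is elastic.

-1.79; elastic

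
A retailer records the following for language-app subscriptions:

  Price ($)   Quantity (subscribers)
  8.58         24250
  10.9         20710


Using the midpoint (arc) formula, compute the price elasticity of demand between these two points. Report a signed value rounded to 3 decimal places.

%ΔQ = (20710 − 24250) / [(24250 + 20710)/2] = -3540/22480 = -0.157473…
%ΔP = (10.9 − 8.58) / [(8.58 + 10.9)/2] = 2.32/9.74 = 0.238193…
Arc Ed = %ΔQ / %ΔP = (-3540/22480) / (2.32/9.74) = -0.66111…

-0.661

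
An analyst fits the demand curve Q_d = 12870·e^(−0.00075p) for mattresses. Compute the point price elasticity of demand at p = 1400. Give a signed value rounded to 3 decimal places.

dQ_d/dp = −0.00075·Q_d = -3.37777. At p = 1400, Q_d = 4503.7.
Ed = (dQ_d/dp)·(p/Q_d) = (-3.37777) × (1400/4503.7) = -1.05

-1.050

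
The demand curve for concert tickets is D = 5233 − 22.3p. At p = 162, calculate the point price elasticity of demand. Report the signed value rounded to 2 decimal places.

dD/dp = −22.3. At p = 162, D = 5233 − 22.3(162) = 1620.4.
Ed = (dD/dp)·(p/D) = −22.3 × (162/1620.4) = -2.2294…

-2.23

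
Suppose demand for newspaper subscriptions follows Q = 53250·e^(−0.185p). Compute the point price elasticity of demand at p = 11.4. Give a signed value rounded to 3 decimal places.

-2.109

dQ/dp = −0.185·Q = -1195.54. At p = 11.4, Q = 6462.38.
Ed = (dQ/dp)·(p/Q) = (-1195.54) × (11.4/6462.38) = -2.109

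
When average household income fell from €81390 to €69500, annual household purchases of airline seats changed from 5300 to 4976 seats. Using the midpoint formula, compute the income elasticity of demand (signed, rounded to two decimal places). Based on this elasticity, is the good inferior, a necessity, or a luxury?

0.40; necessity

%ΔQ = (4976 − 5300)/[( 5300 + 4976)/2] = -324/5138 = -0.063059…
%ΔIncome = (69500 − 81390)/[( 81390 + 69500)/2] = -11890/75445 = -0.157598…
E_income = (-324/5138) / (-11890/75445) = 0.4001…
0 < E_income < 1 ⇒ normal good, necessity.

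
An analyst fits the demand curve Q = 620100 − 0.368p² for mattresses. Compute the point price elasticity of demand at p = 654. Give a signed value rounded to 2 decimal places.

dQ/dp = −2·0.368·p = -481.344. At p = 654, Q = 462700.512.
Ed = (dQ/dp)·(p/Q) = (-481.344) × (654/462700.512) = -0.6803…

-0.68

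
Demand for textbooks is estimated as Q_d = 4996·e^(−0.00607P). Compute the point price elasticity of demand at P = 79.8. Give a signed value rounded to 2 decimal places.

dQ_d/dP = −0.00607·Q_d = -18.6829. At P = 79.8, Q_d = 3077.91.
Ed = (dQ_d/dP)·(P/Q_d) = (-18.6829) × (79.8/3077.91) = -0.4843…

-0.48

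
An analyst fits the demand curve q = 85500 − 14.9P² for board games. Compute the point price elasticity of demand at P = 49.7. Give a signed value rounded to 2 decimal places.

dq/dP = −2·14.9·P = -1481.06. At P = 49.7, q = 48695.659.
Ed = (dq/dP)·(P/q) = (-1481.06) × (49.7/48695.659) = -1.5116…

-1.51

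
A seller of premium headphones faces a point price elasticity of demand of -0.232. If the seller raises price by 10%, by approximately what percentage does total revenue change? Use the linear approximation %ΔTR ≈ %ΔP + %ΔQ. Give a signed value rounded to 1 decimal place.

%ΔQ ≈ Ed × %ΔP = (-0.232) × (+10%) = -2.3200%
%ΔTR ≈ %ΔP + %ΔQ = (+10%) + (-2.3200%) = +7.6800%

+7.7%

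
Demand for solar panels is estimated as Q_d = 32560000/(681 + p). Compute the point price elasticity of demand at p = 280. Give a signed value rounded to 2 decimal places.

-0.29

dQ_d/dp = −32560000/(681 + p)² = -35.2564. At p = 280, Q_d = 33881.4.
Ed = (dQ_d/dp)·(p/Q_d) = (-35.2564) × (280/33881.4) = -0.2913…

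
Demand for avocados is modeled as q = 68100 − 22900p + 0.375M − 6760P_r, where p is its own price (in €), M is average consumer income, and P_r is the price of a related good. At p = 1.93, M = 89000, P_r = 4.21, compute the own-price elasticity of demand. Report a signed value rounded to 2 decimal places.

At the given values, q = 68100 − 22900(1.93) + 0.375(89000) − 6760(4.21) = 28818.4.
∂q/∂p = −22900.
E = (-22900) × (1.93/28818.4) = -1.5336…

-1.53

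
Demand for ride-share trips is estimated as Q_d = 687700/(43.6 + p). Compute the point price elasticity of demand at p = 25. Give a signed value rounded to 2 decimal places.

dQ_d/dp = −687700/(43.6 + p)² = -146.134. At p = 25, Q_d = 10024.8.
Ed = (dQ_d/dp)·(p/Q_d) = (-146.134) × (25/10024.8) = -0.3644…

-0.36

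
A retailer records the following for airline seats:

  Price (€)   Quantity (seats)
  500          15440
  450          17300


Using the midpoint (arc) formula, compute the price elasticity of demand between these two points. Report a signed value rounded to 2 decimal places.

%ΔQ = (17300 − 15440) / [(15440 + 17300)/2] = 1860/16370 = 0.113622…
%ΔP = (450 − 500) / [(500 + 450)/2] = -50/475 = -0.105263…
Arc Ed = %ΔQ / %ΔP = (1860/16370) / (-50/475) = -1.0794…

-1.08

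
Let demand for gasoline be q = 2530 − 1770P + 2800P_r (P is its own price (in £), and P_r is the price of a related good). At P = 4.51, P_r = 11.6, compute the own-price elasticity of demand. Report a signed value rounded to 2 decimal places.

At the given values, q = 2530 − 1770(4.51) + 2800(11.6) = 27027.3.
∂q/∂P = −1770.
E = (-1770) × (4.51/27027.3) = -0.2953…

-0.30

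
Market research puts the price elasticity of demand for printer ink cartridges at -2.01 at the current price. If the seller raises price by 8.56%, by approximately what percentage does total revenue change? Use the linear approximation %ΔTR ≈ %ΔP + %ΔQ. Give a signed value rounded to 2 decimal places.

-8.65%

%ΔQ ≈ Ed × %ΔP = (-2.01) × (+8.56%) = -17.2056%
%ΔTR ≈ %ΔP + %ΔQ = (+8.56%) + (-17.2056%) = -8.6456%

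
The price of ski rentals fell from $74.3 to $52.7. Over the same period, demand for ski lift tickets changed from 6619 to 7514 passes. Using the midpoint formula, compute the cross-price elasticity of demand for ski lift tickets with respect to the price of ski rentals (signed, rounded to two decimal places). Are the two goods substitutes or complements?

%ΔQ_{ski lift tickets} = (7514 − 6619)/avg = 895/7066.5 = 0.126653…
%ΔP_{ski rentals} = (52.7 − 74.3)/avg = -21.6/63.5 = -0.340157…
E_cross = (895/7066.5) / (-21.6/63.5) = -0.3723…
E_cross < 0 ⇒ the goods are complements.

-0.37; complements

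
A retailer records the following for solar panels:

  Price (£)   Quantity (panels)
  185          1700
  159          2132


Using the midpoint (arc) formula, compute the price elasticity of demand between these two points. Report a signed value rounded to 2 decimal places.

-1.49

%ΔQ = (2132 − 1700) / [(1700 + 2132)/2] = 432/1916 = 0.225469…
%ΔP = (159 − 185) / [(185 + 159)/2] = -26/172 = -0.151162…
Arc Ed = %ΔQ / %ΔP = (432/1916) / (-26/172) = -1.4915…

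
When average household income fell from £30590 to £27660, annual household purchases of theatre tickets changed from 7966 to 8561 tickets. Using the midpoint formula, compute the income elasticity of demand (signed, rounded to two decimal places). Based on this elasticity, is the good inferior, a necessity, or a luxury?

%ΔQ = (8561 − 7966)/[( 7966 + 8561)/2] = 595/8263.5 = 0.072003…
%ΔIncome = (27660 − 30590)/[( 30590 + 27660)/2] = -2930/29125 = -0.100600…
E_income = (595/8263.5) / (-2930/29125) = -0.7157…
E_income < 0 ⇒ inferior good.

-0.72; inferior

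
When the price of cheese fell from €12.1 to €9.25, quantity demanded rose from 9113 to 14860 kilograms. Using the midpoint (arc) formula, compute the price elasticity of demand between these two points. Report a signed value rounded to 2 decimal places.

%ΔQ = (14860 − 9113) / [(9113 + 14860)/2] = 5747/11986.5 = 0.479456…
%ΔP = (9.25 − 12.1) / [(12.1 + 9.25)/2] = -2.85/10.675 = -0.266978…
Arc Ed = %ΔQ / %ΔP = (5747/11986.5) / (-2.85/10.675) = -1.7958…

-1.80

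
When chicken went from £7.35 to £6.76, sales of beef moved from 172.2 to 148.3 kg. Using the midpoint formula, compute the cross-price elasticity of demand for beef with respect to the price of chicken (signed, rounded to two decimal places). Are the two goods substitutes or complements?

1.78; substitutes

%ΔQ_{beef} = (148.3 − 172.2)/avg = -23.9/160.25 = -0.149141…
%ΔP_{chicken} = (6.76 − 7.35)/avg = -0.59/7.055 = -0.083628…
E_cross = (-23.9/160.25) / (-0.59/7.055) = 1.7833…
E_cross > 0 ⇒ the goods are substitutes.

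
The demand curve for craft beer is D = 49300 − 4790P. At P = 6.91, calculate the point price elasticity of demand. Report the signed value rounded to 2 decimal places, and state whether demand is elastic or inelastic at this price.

dD/dP = −4790. At P = 6.91, D = 49300 − 4790(6.91) = 16201.1.
Ed = (dD/dP)·(P/D) = −4790 × (6.91/16201.1) = -2.0430…
|Ed| = 2.04 > 1, so demand is elastic.

-2.04; elastic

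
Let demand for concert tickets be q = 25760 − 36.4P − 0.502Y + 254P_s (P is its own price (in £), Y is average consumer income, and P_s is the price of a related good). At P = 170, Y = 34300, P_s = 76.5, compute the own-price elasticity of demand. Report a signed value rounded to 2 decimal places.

At the given values, q = 25760 − 36.4(170) − 0.502(34300) + 254(76.5) = 21784.4.
∂q/∂P = −36.4.
E = (-36.4) × (170/21784.4) = -0.2840…

-0.28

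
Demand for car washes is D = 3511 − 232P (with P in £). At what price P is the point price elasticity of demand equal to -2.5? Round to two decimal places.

Ed = −232P/(3511 − 232P). Set this equal to -2.5:
232P = 2.5·(3511 − 232P) ⇒ 232P(1 + 2.5) = 2.5·3511
P = 2.5·3511 / (232·3.5) = 10.8097…

10.81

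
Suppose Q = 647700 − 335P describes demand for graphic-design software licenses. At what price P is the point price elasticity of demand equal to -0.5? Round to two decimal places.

644.48

Ed = −335P/(647700 − 335P). Set this equal to -0.5:
335P = 0.5·(647700 − 335P) ⇒ 335P(1 + 0.5) = 0.5·647700
P = 0.5·647700 / (335·1.5) = 644.4776…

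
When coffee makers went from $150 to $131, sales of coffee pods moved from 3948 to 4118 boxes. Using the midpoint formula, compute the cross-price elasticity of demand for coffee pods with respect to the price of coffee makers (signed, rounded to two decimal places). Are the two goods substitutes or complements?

-0.31; complements

%ΔQ_{coffee pods} = (4118 − 3948)/avg = 170/4033 = 0.042152…
%ΔP_{coffee makers} = (131 − 150)/avg = -19/140.5 = -0.135231…
E_cross = (170/4033) / (-19/140.5) = -0.3117…
E_cross < 0 ⇒ the goods are complements.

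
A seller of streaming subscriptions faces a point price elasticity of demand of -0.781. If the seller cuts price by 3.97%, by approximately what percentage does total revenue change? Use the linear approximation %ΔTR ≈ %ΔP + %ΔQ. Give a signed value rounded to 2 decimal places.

%ΔQ ≈ Ed × %ΔP = (-0.781) × (-3.97%) = +3.1006%
%ΔTR ≈ %ΔP + %ΔQ = (-3.97%) + (+3.1006%) = -0.8694%

-0.87%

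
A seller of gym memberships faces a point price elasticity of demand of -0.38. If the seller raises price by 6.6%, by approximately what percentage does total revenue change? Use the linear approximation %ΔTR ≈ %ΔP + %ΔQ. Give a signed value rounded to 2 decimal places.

%ΔQ ≈ Ed × %ΔP = (-0.38) × (+6.6%) = -2.5080%
%ΔTR ≈ %ΔP + %ΔQ = (+6.6%) + (-2.5080%) = +4.0920%

+4.09%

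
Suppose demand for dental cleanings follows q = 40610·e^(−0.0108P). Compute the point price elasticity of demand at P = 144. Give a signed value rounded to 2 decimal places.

dq/dP = −0.0108·q = -92.6066. At P = 144, q = 8574.69.
Ed = (dq/dP)·(P/q) = (-92.6066) × (144/8574.69) = -1.5552

-1.56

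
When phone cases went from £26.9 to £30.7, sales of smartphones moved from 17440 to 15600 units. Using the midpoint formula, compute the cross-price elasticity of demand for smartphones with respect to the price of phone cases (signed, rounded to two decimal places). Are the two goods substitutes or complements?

-0.84; complements

%ΔQ_{smartphones} = (15600 − 17440)/avg = -1840/16520 = -0.111380…
%ΔP_{phone cases} = (30.7 − 26.9)/avg = 3.8/28.8 = 0.131944…
E_cross = (-1840/16520) / (3.8/28.8) = -0.8441…
E_cross < 0 ⇒ the goods are complements.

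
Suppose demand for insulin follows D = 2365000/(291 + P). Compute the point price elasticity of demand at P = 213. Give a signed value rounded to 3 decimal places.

dD/dP = −2365000/(291 + P)² = -9.31044. At P = 213, D = 4692.46.
Ed = (dD/dP)·(P/D) = (-9.31044) × (213/4692.46) = -0.42261…

-0.423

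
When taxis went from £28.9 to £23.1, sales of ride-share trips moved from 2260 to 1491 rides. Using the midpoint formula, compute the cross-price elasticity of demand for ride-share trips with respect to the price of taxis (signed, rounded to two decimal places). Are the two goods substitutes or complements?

%ΔQ_{ride-share trips} = (1491 − 2260)/avg = -769/1875.5 = -0.410023…
%ΔP_{taxis} = (23.1 − 28.9)/avg = -5.8/26 = -0.223076…
E_cross = (-769/1875.5) / (-5.8/26) = 1.8380…
E_cross > 0 ⇒ the goods are substitutes.

1.84; substitutes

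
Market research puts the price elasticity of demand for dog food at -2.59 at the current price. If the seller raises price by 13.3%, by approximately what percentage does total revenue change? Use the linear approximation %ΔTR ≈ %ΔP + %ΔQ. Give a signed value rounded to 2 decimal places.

%ΔQ ≈ Ed × %ΔP = (-2.59) × (+13.3%) = -34.4470%
%ΔTR ≈ %ΔP + %ΔQ = (+13.3%) + (-34.4470%) = -21.1470%

-21.15%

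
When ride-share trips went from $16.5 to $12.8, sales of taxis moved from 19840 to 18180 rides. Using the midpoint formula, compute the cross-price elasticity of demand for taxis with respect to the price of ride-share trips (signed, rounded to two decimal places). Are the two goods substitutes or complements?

%ΔQ_{taxis} = (18180 − 19840)/avg = -1660/19010 = -0.087322…
%ΔP_{ride-share trips} = (12.8 − 16.5)/avg = -3.7/14.65 = -0.252559…
E_cross = (-1660/19010) / (-3.7/14.65) = 0.3457…
E_cross > 0 ⇒ the goods are substitutes.

0.35; substitutes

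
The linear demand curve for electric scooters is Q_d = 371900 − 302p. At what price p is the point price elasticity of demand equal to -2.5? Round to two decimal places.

879.61

Ed = −302p/(371900 − 302p). Set this equal to -2.5:
302p = 2.5·(371900 − 302p) ⇒ 302p(1 + 2.5) = 2.5·371900
p = 2.5·371900 / (302·3.5) = 879.6121…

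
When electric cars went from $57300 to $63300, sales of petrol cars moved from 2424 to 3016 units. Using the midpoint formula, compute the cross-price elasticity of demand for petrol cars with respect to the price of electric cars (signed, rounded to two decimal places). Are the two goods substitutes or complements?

2.19; substitutes

%ΔQ_{petrol cars} = (3016 − 2424)/avg = 592/2720 = 0.217647…
%ΔP_{electric cars} = (63300 − 57300)/avg = 6000/60300 = 0.099502…
E_cross = (592/2720) / (6000/60300) = 2.1873…
E_cross > 0 ⇒ the goods are substitutes.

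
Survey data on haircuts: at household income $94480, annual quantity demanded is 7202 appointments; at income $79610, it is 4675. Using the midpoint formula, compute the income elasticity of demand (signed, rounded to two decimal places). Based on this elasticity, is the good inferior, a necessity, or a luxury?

%ΔQ = (4675 − 7202)/[( 7202 + 4675)/2] = -2527/5938.5 = -0.425528…
%ΔIncome = (79610 − 94480)/[( 94480 + 79610)/2] = -14870/87045 = -0.170831…
E_income = (-2527/5938.5) / (-14870/87045) = 2.4909…
E_income > 1 ⇒ normal good, luxury.

2.49; luxury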